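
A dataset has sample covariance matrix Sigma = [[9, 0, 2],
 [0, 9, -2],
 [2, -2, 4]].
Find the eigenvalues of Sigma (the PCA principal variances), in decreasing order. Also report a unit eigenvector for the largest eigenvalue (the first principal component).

Step 1 — characteristic polynomial p(λ) = det(λI - Sigma) = λ³ - tr·λ² + c_1·λ - det, where tr = trace, c_1 = sum of the principal 2×2 minors, det = det(Sigma):
  tr = 9 + 9 + 4 = 22,
  c_1 = (9·9 - (0)²) + (9·4 - (2)²) + (9·4 - (-2)²) = 81 + 32 + 32 = 145,
  det = 9·(9·4 - (-2)²) - (0)·((0)·4 - (-2)·(2)) + (2)·((0)·(-2) - 9·(2)) = 9·(32) - (0)·(4) + (2)·(-18) = 252.
  So p(λ) = λ³ - 22λ² + 145λ - 252.
Step 2 — look for an integer root (rational root theorem: any rational root is an integer divisor of 252). Testing λ = 9:
  p(9) = 729 - 1782 + 1305 - 252 = 0  ✓
  Dividing out (λ - 9): p(λ) = (λ - 9)(λ² - 13λ + 28).
Step 3 — remaining eigenvalues from the quadratic λ² - 13λ + 28 = 0:
  Δ = 13² - 4·28 = 169 - 112 = 57,  λ = (13 ± √57)/2 = (13 ± 7.5498)/2 ≈ 10.2749 or 2.7251.
  Sorted: λ_1 = 10.2749,  λ_2 = 9,  λ_3 = 2.7251  (check: sum = 22 = tr ✓).

Step 4 — unit eigenvector for λ_1 ≈ 10.2749: v spans the null space of (Sigma - λ_1 I), whose rows are
  r_1 = (-1.2749, 0, 2),  r_2 = (0, -1.2749, -2),  r_3 = (2, -2, -6.2749).
  v is orthogonal to every row, so take v ∝ r_1 × r_2 = ((0)·(-2) - (2)·(-1.2749), (2)·(0) - (-1.2749)·(-2), (-1.2749)·(-1.2749) - (0)·(0)) ≈ (2.5498, -2.5498, 1.6254).
  Let u = (2.5498, -2.5498, 1.6254).
  ||u|| = √((2.5498)² + (-2.5498)² + (1.6254)²) = √(15.6453) ≈ 3.9554,  v_1 = u/||u|| ≈ (0.6446, -0.6446, 0.4109) (||v_1|| = 1).

λ_1 = 10.2749,  λ_2 = 9,  λ_3 = 2.7251;  v_1 ≈ (0.6446, -0.6446, 0.4109)


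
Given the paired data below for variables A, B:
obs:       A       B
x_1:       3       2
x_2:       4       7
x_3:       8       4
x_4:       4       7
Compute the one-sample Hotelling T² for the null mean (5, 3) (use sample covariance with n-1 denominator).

Step 1 — sample mean vector:
  mean(A) = (3 + 4 + 8 + 4) / 4 = 19/4 = 4.75
  mean(B) = (2 + 7 + 4 + 7) / 4 = 20/4 = 5
  x̄ = (4.75, 5),  deviation x̄ - mu_0 = (4.75, 5) - (5, 3) = (-0.25, 2).

Step 2 — sample covariance matrix, S[i,j] = (1/(n-1)) · Σ_k (x_{k,i} - mean_i) · (x_{k,j} - mean_j), divisor n-1 = 3:
  S[A,A] = ((-1.75)·(-1.75) + (-0.75)·(-0.75) + (3.25)·(3.25) + (-0.75)·(-0.75)) / 3 = 14.75/3 = 4.9167
  S[A,B] = ((-1.75)·(-3) + (-0.75)·(2) + (3.25)·(-1) + (-0.75)·(2)) / 3 = -1/3 = -0.3333
  S[B,B] = ((-3)·(-3) + (2)·(2) + (-1)·(-1) + (2)·(2)) / 3 = 18/3 = 6
  S = [[4.9167, -0.3333],
 [-0.3333, 6]].

Step 3 — invert S. det(S) = 4.9167·6 - (-0.3333)² = 29.3889.
  S^{-1} = (1/det) · [[d, -b], [-b, a]] = [[0.2042, 0.0113],
 [0.0113, 0.1673]].

Step 4 — quadratic form (x̄ - mu_0)^T · S^{-1} · (x̄ - mu_0):
  S^{-1} · (x̄ - mu_0) = (-0.0284, 0.3318),
  (x̄ - mu_0)^T · [...] = (-0.25)·(-0.0284) + (2)·(0.3318) = 0.6706.

Step 5 — scale by n: T² = 4 · 0.6706 = 2.6824.

T² ≈ 2.6824


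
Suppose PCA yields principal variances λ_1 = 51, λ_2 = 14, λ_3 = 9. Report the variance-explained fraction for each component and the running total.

Step 1 — total variance = trace(Sigma) = Σ λ_i = 51 + 14 + 9 = 74.

Step 2 — fraction explained by component i = λ_i / Σ λ:
  PC1: 51/74 = 0.6892
  PC2: 14/74 = 0.1892
  PC3: 9/74 = 0.1216

Step 3 — cumulative fraction after k components = (λ_1 + ... + λ_k) / Σ λ:
  k = 1: 51/74 = 0.6892
  k = 2: (51 + 14)/74 = 65/74 = 0.8784
  k = 3: (51 + 14 + 9)/74 = 74/74 = 1

Summary (fraction, with percent):

explained: PC1 0.6892 (68.92%), PC2 0.1892 (18.92%), PC3 0.1216 (12.16%);  cumulative: 0.6892, 0.8784, 1


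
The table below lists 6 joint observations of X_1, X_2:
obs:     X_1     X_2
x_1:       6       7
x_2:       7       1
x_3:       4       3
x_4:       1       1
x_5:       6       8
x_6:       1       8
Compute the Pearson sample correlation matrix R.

Step 1 — column means:
  mean(X_1) = (6 + 7 + 4 + 1 + 6 + 1) / 6 = 25/6 = 4.1667
  mean(X_2) = (7 + 1 + 3 + 1 + 8 + 8) / 6 = 28/6 = 4.6667

Step 2 — sample variances and covariances s[i,j] = (1/(n-1)) · Σ_k (x_{k,i} - mean_i) · (x_{k,j} - mean_j), with n-1 = 5:
  s[X_1,X_1] = ((1.8333)·(1.8333) + (2.8333)·(2.8333) + (-0.1667)·(-0.1667) + (-3.1667)·(-3.1667) + (1.8333)·(1.8333) + (-3.1667)·(-3.1667)) / 5 = 34.8333/5 = 6.9667
  s[X_1,X_2] = ((1.8333)·(2.3333) + (2.8333)·(-3.6667) + (-0.1667)·(-1.6667) + (-3.1667)·(-3.6667) + (1.8333)·(3.3333) + (-3.1667)·(3.3333)) / 5 = 1.3333/5 = 0.2667
  s[X_2,X_2] = ((2.3333)·(2.3333) + (-3.6667)·(-3.6667) + (-1.6667)·(-1.6667) + (-3.6667)·(-3.6667) + (3.3333)·(3.3333) + (3.3333)·(3.3333)) / 5 = 57.3333/5 = 11.4667
  Sample standard deviations s_i = √(s[i,i]):
  s(X_1) = √(6.9667) = 2.6394
  s(X_2) = √(11.4667) = 3.3862

Step 3 — r_{ij} = s_{ij} / (s_i · s_j):
  r[X_1,X_1] = 1 (diagonal).
  r[X_1,X_2] = 0.2667 / (2.6394 · 3.3862) = 0.2667 / 8.9378 = 0.0298
  r[X_2,X_2] = 1 (diagonal).

R is symmetric with unit diagonal. Assembling:

R = [[1, 0.0298],
 [0.0298, 1]]


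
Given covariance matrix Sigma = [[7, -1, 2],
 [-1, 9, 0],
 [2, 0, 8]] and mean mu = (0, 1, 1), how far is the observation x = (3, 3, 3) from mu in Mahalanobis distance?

Step 1 — centre the observation: (x - mu) = (3, 2, 2).

Step 2 — invert Sigma (cofactor / det for 3×3, or solve directly):
  Sigma^{-1} = [[0.1565, 0.0174, -0.0391],
 [0.0174, 0.113, -0.0043],
 [-0.0391, -0.0043, 0.1348]].

Step 3 — form the quadratic (x - mu)^T · Sigma^{-1} · (x - mu):
  Sigma^{-1} · (x - mu) = (0.4261, 0.2696, 0.1435).
  (x - mu)^T · [Sigma^{-1} · (x - mu)] = (3)·(0.4261) + (2)·(0.2696) + (2)·(0.1435) = 2.1043.

Step 4 — take square root: d = √(2.1043) ≈ 1.4506.

d(x, mu) = √(2.1043) ≈ 1.4506


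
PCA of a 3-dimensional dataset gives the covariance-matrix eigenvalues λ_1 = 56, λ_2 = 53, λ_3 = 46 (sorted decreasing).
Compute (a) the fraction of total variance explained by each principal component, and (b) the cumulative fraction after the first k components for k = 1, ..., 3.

Step 1 — total variance = trace(Sigma) = Σ λ_i = 56 + 53 + 46 = 155.

Step 2 — fraction explained by component i = λ_i / Σ λ:
  PC1: 56/155 = 0.3613
  PC2: 53/155 = 0.3419
  PC3: 46/155 = 0.2968

Step 3 — cumulative fraction after k components = (λ_1 + ... + λ_k) / Σ λ:
  k = 1: 56/155 = 0.3613
  k = 2: (56 + 53)/155 = 109/155 = 0.7032
  k = 3: (56 + 53 + 46)/155 = 155/155 = 1

Summary (fraction, with percent):

explained: PC1 0.3613 (36.13%), PC2 0.3419 (34.19%), PC3 0.2968 (29.68%);  cumulative: 0.3613, 0.7032, 1


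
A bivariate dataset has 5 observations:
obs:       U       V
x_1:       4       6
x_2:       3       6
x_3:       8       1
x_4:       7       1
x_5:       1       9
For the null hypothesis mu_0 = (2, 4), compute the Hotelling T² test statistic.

Step 1 — sample mean vector:
  mean(U) = (4 + 3 + 8 + 7 + 1) / 5 = 23/5 = 4.6
  mean(V) = (6 + 6 + 1 + 1 + 9) / 5 = 23/5 = 4.6
  x̄ = (4.6, 4.6),  deviation x̄ - mu_0 = (4.6, 4.6) - (2, 4) = (2.6, 0.6).

Step 2 — sample covariance matrix, S[i,j] = (1/(n-1)) · Σ_k (x_{k,i} - mean_i) · (x_{k,j} - mean_j), divisor n-1 = 4:
  S[U,U] = ((-0.6)·(-0.6) + (-1.6)·(-1.6) + (3.4)·(3.4) + (2.4)·(2.4) + (-3.6)·(-3.6)) / 4 = 33.2/4 = 8.3
  S[U,V] = ((-0.6)·(1.4) + (-1.6)·(1.4) + (3.4)·(-3.6) + (2.4)·(-3.6) + (-3.6)·(4.4)) / 4 = -39.8/4 = -9.95
  S[V,V] = ((1.4)·(1.4) + (1.4)·(1.4) + (-3.6)·(-3.6) + (-3.6)·(-3.6) + (4.4)·(4.4)) / 4 = 49.2/4 = 12.3
  S = [[8.3, -9.95],
 [-9.95, 12.3]].

Step 3 — invert S. det(S) = 8.3·12.3 - (-9.95)² = 3.0875.
  S^{-1} = (1/det) · [[d, -b], [-b, a]] = [[3.9838, 3.2227],
 [3.2227, 2.6883]].

Step 4 — quadratic form (x̄ - mu_0)^T · S^{-1} · (x̄ - mu_0):
  S^{-1} · (x̄ - mu_0) = (12.2915, 9.9919),
  (x̄ - mu_0)^T · [...] = (2.6)·(12.2915) + (0.6)·(9.9919) = 37.953.

Step 5 — scale by n: T² = 5 · 37.953 = 189.7652.

T² ≈ 189.7652


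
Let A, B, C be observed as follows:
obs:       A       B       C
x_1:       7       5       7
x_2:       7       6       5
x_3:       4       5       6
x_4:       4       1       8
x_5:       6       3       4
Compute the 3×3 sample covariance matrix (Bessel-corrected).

Step 1 — column means:
  mean(A) = (7 + 7 + 4 + 4 + 6) / 5 = 28/5 = 5.6
  mean(B) = (5 + 6 + 5 + 1 + 3) / 5 = 20/5 = 4
  mean(C) = (7 + 5 + 6 + 8 + 4) / 5 = 30/5 = 6

Step 2 — sample covariance S[i,j] = (1/(n-1)) · Σ_k (x_{k,i} - mean_i) · (x_{k,j} - mean_j), with n-1 = 4.
  S[A,A] = ((1.4)·(1.4) + (1.4)·(1.4) + (-1.6)·(-1.6) + (-1.6)·(-1.6) + (0.4)·(0.4)) / 4 = 9.2/4 = 2.3
  S[A,B] = ((1.4)·(1) + (1.4)·(2) + (-1.6)·(1) + (-1.6)·(-3) + (0.4)·(-1)) / 4 = 7/4 = 1.75
  S[A,C] = ((1.4)·(1) + (1.4)·(-1) + (-1.6)·(0) + (-1.6)·(2) + (0.4)·(-2)) / 4 = -4/4 = -1
  S[B,B] = ((1)·(1) + (2)·(2) + (1)·(1) + (-3)·(-3) + (-1)·(-1)) / 4 = 16/4 = 4
  S[B,C] = ((1)·(1) + (2)·(-1) + (1)·(0) + (-3)·(2) + (-1)·(-2)) / 4 = -5/4 = -1.25
  S[C,C] = ((1)·(1) + (-1)·(-1) + (0)·(0) + (2)·(2) + (-2)·(-2)) / 4 = 10/4 = 2.5

S is symmetric (S[j,i] = S[i,j]). Assembling:

S = [[2.3, 1.75, -1],
 [1.75, 4, -1.25],
 [-1, -1.25, 2.5]]


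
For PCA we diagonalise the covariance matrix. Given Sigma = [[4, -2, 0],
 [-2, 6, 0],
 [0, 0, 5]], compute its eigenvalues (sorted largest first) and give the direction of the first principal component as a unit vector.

Step 1 — characteristic polynomial p(λ) = det(λI - Sigma) = λ³ - tr·λ² + c_1·λ - det, where tr = trace, c_1 = sum of the principal 2×2 minors, det = det(Sigma):
  tr = 4 + 6 + 5 = 15,
  c_1 = (4·6 - (-2)²) + (4·5 - (0)²) + (6·5 - (0)²) = 20 + 20 + 30 = 70,
  det = 4·(6·5 - (0)²) - (-2)·((-2)·5 - (0)·(0)) + (0)·((-2)·(0) - 6·(0)) = 4·(30) - (-2)·(-10) + (0)·(0) = 100.
  So p(λ) = λ³ - 15λ² + 70λ - 100.
Step 2 — look for an integer root (rational root theorem: any rational root is an integer divisor of 100). Testing λ = 5:
  p(5) = 125 - 375 + 350 - 100 = 0  ✓
  Dividing out (λ - 5): p(λ) = (λ - 5)(λ² - 10λ + 20).
Step 3 — remaining eigenvalues from the quadratic λ² - 10λ + 20 = 0:
  Δ = 10² - 4·20 = 100 - 80 = 20,  λ = (10 ± √20)/2 = (10 ± 4.4721)/2 ≈ 7.2361 or 2.7639.
  Sorted: λ_1 = 7.2361,  λ_2 = 5,  λ_3 = 2.7639  (check: sum = 15 = tr ✓).

Step 4 — unit eigenvector for λ_1 ≈ 7.2361: v spans the null space of (Sigma - λ_1 I), whose rows are
  r_1 = (-3.2361, -2, 0),  r_2 = (-2, -1.2361, 0),  r_3 = (0, 0, -2.2361).
  v is orthogonal to every row, so take v ∝ r_1 × r_3 = ((-2)·(-2.2361) - (0)·(0), (0)·(0) - (-3.2361)·(-2.2361), (-3.2361)·(0) - (-2)·(0)) ≈ (4.4721, -7.2361, 0).
  Let u = (4.4721, -7.2361, 0).
  ||u|| = √((4.4721)² + (-7.2361)² + (0)²) = √(72.3607) ≈ 8.5065,  v_1 = u/||u|| ≈ (0.5257, -0.8507, 0) (||v_1|| = 1).

λ_1 = 7.2361,  λ_2 = 5,  λ_3 = 2.7639;  v_1 ≈ (0.5257, -0.8507, 0)


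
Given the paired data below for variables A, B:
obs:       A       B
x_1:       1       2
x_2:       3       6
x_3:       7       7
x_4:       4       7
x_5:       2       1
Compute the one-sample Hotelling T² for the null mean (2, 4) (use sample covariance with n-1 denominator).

Step 1 — sample mean vector:
  mean(A) = (1 + 3 + 7 + 4 + 2) / 5 = 17/5 = 3.4
  mean(B) = (2 + 6 + 7 + 7 + 1) / 5 = 23/5 = 4.6
  x̄ = (3.4, 4.6),  deviation x̄ - mu_0 = (3.4, 4.6) - (2, 4) = (1.4, 0.6).

Step 2 — sample covariance matrix, S[i,j] = (1/(n-1)) · Σ_k (x_{k,i} - mean_i) · (x_{k,j} - mean_j), divisor n-1 = 4:
  S[A,A] = ((-2.4)·(-2.4) + (-0.4)·(-0.4) + (3.6)·(3.6) + (0.6)·(0.6) + (-1.4)·(-1.4)) / 4 = 21.2/4 = 5.3
  S[A,B] = ((-2.4)·(-2.6) + (-0.4)·(1.4) + (3.6)·(2.4) + (0.6)·(2.4) + (-1.4)·(-3.6)) / 4 = 20.8/4 = 5.2
  S[B,B] = ((-2.6)·(-2.6) + (1.4)·(1.4) + (2.4)·(2.4) + (2.4)·(2.4) + (-3.6)·(-3.6)) / 4 = 33.2/4 = 8.3
  S = [[5.3, 5.2],
 [5.2, 8.3]].

Step 3 — invert S. det(S) = 5.3·8.3 - (5.2)² = 16.95.
  S^{-1} = (1/det) · [[d, -b], [-b, a]] = [[0.4897, -0.3068],
 [-0.3068, 0.3127]].

Step 4 — quadratic form (x̄ - mu_0)^T · S^{-1} · (x̄ - mu_0):
  S^{-1} · (x̄ - mu_0) = (0.5015, -0.2419),
  (x̄ - mu_0)^T · [...] = (1.4)·(0.5015) + (0.6)·(-0.2419) = 0.5569.

Step 5 — scale by n: T² = 5 · 0.5569 = 2.7847.

T² ≈ 2.7847


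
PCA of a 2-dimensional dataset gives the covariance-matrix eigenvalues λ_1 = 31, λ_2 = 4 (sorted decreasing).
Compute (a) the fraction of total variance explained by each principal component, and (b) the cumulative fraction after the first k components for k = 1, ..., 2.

Step 1 — total variance = trace(Sigma) = Σ λ_i = 31 + 4 = 35.

Step 2 — fraction explained by component i = λ_i / Σ λ:
  PC1: 31/35 = 0.8857
  PC2: 4/35 = 0.1143

Step 3 — cumulative fraction after k components = (λ_1 + ... + λ_k) / Σ λ:
  k = 1: 31/35 = 0.8857
  k = 2: (31 + 4)/35 = 35/35 = 1

Summary (fraction, with percent):

explained: PC1 0.8857 (88.57%), PC2 0.1143 (11.43%);  cumulative: 0.8857, 1


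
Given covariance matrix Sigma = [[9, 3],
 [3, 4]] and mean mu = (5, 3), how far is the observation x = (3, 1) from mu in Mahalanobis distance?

Step 1 — centre the observation: (x - mu) = (-2, -2).

Step 2 — invert Sigma. det(Sigma) = 9·4 - (3)² = 27.
  Sigma^{-1} = (1/det) · [[d, -b], [-b, a]] = [[0.1481, -0.1111],
 [-0.1111, 0.3333]].

Step 3 — form the quadratic (x - mu)^T · Sigma^{-1} · (x - mu):
  Sigma^{-1} · (x - mu) = (-0.0741, -0.4444).
  (x - mu)^T · [Sigma^{-1} · (x - mu)] = (-2)·(-0.0741) + (-2)·(-0.4444) = 1.037.

Step 4 — take square root: d = √(1.037) ≈ 1.0184.

d(x, mu) = √(1.037) ≈ 1.0184


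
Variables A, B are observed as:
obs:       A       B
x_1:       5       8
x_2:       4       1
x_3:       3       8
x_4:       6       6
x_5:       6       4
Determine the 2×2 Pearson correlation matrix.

Step 1 — column means:
  mean(A) = (5 + 4 + 3 + 6 + 6) / 5 = 24/5 = 4.8
  mean(B) = (8 + 1 + 8 + 6 + 4) / 5 = 27/5 = 5.4

Step 2 — sample variances and covariances s[i,j] = (1/(n-1)) · Σ_k (x_{k,i} - mean_i) · (x_{k,j} - mean_j), with n-1 = 4:
  s[A,A] = ((0.2)·(0.2) + (-0.8)·(-0.8) + (-1.8)·(-1.8) + (1.2)·(1.2) + (1.2)·(1.2)) / 4 = 6.8/4 = 1.7
  s[A,B] = ((0.2)·(2.6) + (-0.8)·(-4.4) + (-1.8)·(2.6) + (1.2)·(0.6) + (1.2)·(-1.4)) / 4 = -1.6/4 = -0.4
  s[B,B] = ((2.6)·(2.6) + (-4.4)·(-4.4) + (2.6)·(2.6) + (0.6)·(0.6) + (-1.4)·(-1.4)) / 4 = 35.2/4 = 8.8
  Sample standard deviations s_i = √(s[i,i]):
  s(A) = √(1.7) = 1.3038
  s(B) = √(8.8) = 2.9665

Step 3 — r_{ij} = s_{ij} / (s_i · s_j):
  r[A,A] = 1 (diagonal).
  r[A,B] = -0.4 / (1.3038 · 2.9665) = -0.4 / 3.8678 = -0.1034
  r[B,B] = 1 (diagonal).

R is symmetric with unit diagonal. Assembling:

R = [[1, -0.1034],
 [-0.1034, 1]]


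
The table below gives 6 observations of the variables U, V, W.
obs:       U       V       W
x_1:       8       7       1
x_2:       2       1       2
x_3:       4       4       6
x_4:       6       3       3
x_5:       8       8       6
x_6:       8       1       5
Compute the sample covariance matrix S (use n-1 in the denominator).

Step 1 — column means:
  mean(U) = (8 + 2 + 4 + 6 + 8 + 8) / 6 = 36/6 = 6
  mean(V) = (7 + 1 + 4 + 3 + 8 + 1) / 6 = 24/6 = 4
  mean(W) = (1 + 2 + 6 + 3 + 6 + 5) / 6 = 23/6 = 3.8333

Step 2 — sample covariance S[i,j] = (1/(n-1)) · Σ_k (x_{k,i} - mean_i) · (x_{k,j} - mean_j), with n-1 = 5.
  S[U,U] = ((2)·(2) + (-4)·(-4) + (-2)·(-2) + (0)·(0) + (2)·(2) + (2)·(2)) / 5 = 32/5 = 6.4
  S[U,V] = ((2)·(3) + (-4)·(-3) + (-2)·(0) + (0)·(-1) + (2)·(4) + (2)·(-3)) / 5 = 20/5 = 4
  S[U,W] = ((2)·(-2.8333) + (-4)·(-1.8333) + (-2)·(2.1667) + (0)·(-0.8333) + (2)·(2.1667) + (2)·(1.1667)) / 5 = 4/5 = 0.8
  S[V,V] = ((3)·(3) + (-3)·(-3) + (0)·(0) + (-1)·(-1) + (4)·(4) + (-3)·(-3)) / 5 = 44/5 = 8.8
  S[V,W] = ((3)·(-2.8333) + (-3)·(-1.8333) + (0)·(2.1667) + (-1)·(-0.8333) + (4)·(2.1667) + (-3)·(1.1667)) / 5 = 3/5 = 0.6
  S[W,W] = ((-2.8333)·(-2.8333) + (-1.8333)·(-1.8333) + (2.1667)·(2.1667) + (-0.8333)·(-0.8333) + (2.1667)·(2.1667) + (1.1667)·(1.1667)) / 5 = 22.8333/5 = 4.5667

S is symmetric (S[j,i] = S[i,j]). Assembling:

S = [[6.4, 4, 0.8],
 [4, 8.8, 0.6],
 [0.8, 0.6, 4.5667]]


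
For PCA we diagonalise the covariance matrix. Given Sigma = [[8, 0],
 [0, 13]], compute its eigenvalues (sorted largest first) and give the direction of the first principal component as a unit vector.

Step 1 — characteristic polynomial of 2×2 Sigma:
  det(Sigma - λI) = λ² - trace · λ + det = 0.
  trace = 8 + 13 = 21, det = 8·13 - (0)² = 104.
Step 2 — discriminant:
  Δ = trace² - 4·det = 441 - 416 = 25.
Step 3 — eigenvalues:
  λ = (trace ± √Δ)/2 = (21 ± 5)/2,
  λ_1 = 13,  λ_2 = 8.

Step 4 — unit eigenvector for λ_1: Sigma is diagonal, so its eigenvectors are the coordinate axes. λ_1 = 13 is the diagonal entry on the second coordinate axis, hence
  v_1 = (0, 1) (||v_1|| = 1).

λ_1 = 13,  λ_2 = 8;  v_1 ≈ (0, 1)


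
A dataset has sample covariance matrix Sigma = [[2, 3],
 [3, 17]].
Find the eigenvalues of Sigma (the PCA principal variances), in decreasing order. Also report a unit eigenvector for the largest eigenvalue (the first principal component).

Step 1 — characteristic polynomial of 2×2 Sigma:
  det(Sigma - λI) = λ² - trace · λ + det = 0.
  trace = 2 + 17 = 19, det = 2·17 - (3)² = 25.
Step 2 — discriminant:
  Δ = trace² - 4·det = 361 - 100 = 261.
Step 3 — eigenvalues:
  λ = (trace ± √Δ)/2 = (19 ± 16.1555)/2,
  λ_1 = 17.5777,  λ_2 = 1.4223.

Step 4 — unit eigenvector for λ_1: solve (Sigma - λ_1 I)v = 0. First row:
  (2 - 17.5777)·v_x + (3)·v_y = 0, i.e. (-15.5777)·v_x + (3)·v_y = 0,
  so v ∝ (b, λ_1 - a) = (3, 15.5777) = u.
  ||u|| = √((3)² + (15.5777)²) = √(251.6662) ≈ 15.864,
  v_1 = u/||u|| ≈ (0.1891, 0.982) (||v_1|| = 1).

λ_1 = 17.5777,  λ_2 = 1.4223;  v_1 ≈ (0.1891, 0.982)


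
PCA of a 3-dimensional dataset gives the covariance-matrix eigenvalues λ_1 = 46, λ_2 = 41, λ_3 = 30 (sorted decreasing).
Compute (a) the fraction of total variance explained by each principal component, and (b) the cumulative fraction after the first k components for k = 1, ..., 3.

Step 1 — total variance = trace(Sigma) = Σ λ_i = 46 + 41 + 30 = 117.

Step 2 — fraction explained by component i = λ_i / Σ λ:
  PC1: 46/117 = 0.3932
  PC2: 41/117 = 0.3504
  PC3: 30/117 = 0.2564

Step 3 — cumulative fraction after k components = (λ_1 + ... + λ_k) / Σ λ:
  k = 1: 46/117 = 0.3932
  k = 2: (46 + 41)/117 = 87/117 = 0.7436
  k = 3: (46 + 41 + 30)/117 = 117/117 = 1

Summary (fraction, with percent):

explained: PC1 0.3932 (39.32%), PC2 0.3504 (35.04%), PC3 0.2564 (25.64%);  cumulative: 0.3932, 0.7436, 1


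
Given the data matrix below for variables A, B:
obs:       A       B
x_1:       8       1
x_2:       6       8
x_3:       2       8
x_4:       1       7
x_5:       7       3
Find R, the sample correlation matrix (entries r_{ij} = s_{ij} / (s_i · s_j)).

Step 1 — column means:
  mean(A) = (8 + 6 + 2 + 1 + 7) / 5 = 24/5 = 4.8
  mean(B) = (1 + 8 + 8 + 7 + 3) / 5 = 27/5 = 5.4

Step 2 — sample variances and covariances s[i,j] = (1/(n-1)) · Σ_k (x_{k,i} - mean_i) · (x_{k,j} - mean_j), with n-1 = 4:
  s[A,A] = ((3.2)·(3.2) + (1.2)·(1.2) + (-2.8)·(-2.8) + (-3.8)·(-3.8) + (2.2)·(2.2)) / 4 = 38.8/4 = 9.7
  s[A,B] = ((3.2)·(-4.4) + (1.2)·(2.6) + (-2.8)·(2.6) + (-3.8)·(1.6) + (2.2)·(-2.4)) / 4 = -29.6/4 = -7.4
  s[B,B] = ((-4.4)·(-4.4) + (2.6)·(2.6) + (2.6)·(2.6) + (1.6)·(1.6) + (-2.4)·(-2.4)) / 4 = 41.2/4 = 10.3
  Sample standard deviations s_i = √(s[i,i]):
  s(A) = √(9.7) = 3.1145
  s(B) = √(10.3) = 3.2094

Step 3 — r_{ij} = s_{ij} / (s_i · s_j):
  r[A,A] = 1 (diagonal).
  r[A,B] = -7.4 / (3.1145 · 3.2094) = -7.4 / 9.9955 = -0.7403
  r[B,B] = 1 (diagonal).

R is symmetric with unit diagonal. Assembling:

R = [[1, -0.7403],
 [-0.7403, 1]]


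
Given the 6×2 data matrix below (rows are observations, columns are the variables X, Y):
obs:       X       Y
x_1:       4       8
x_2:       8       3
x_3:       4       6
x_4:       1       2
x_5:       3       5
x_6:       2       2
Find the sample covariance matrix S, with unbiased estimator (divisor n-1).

Step 1 — column means:
  mean(X) = (4 + 8 + 4 + 1 + 3 + 2) / 6 = 22/6 = 3.6667
  mean(Y) = (8 + 3 + 6 + 2 + 5 + 2) / 6 = 26/6 = 4.3333

Step 2 — sample covariance S[i,j] = (1/(n-1)) · Σ_k (x_{k,i} - mean_i) · (x_{k,j} - mean_j), with n-1 = 5.
  S[X,X] = ((0.3333)·(0.3333) + (4.3333)·(4.3333) + (0.3333)·(0.3333) + (-2.6667)·(-2.6667) + (-0.6667)·(-0.6667) + (-1.6667)·(-1.6667)) / 5 = 29.3333/5 = 5.8667
  S[X,Y] = ((0.3333)·(3.6667) + (4.3333)·(-1.3333) + (0.3333)·(1.6667) + (-2.6667)·(-2.3333) + (-0.6667)·(0.6667) + (-1.6667)·(-2.3333)) / 5 = 5.6667/5 = 1.1333
  S[Y,Y] = ((3.6667)·(3.6667) + (-1.3333)·(-1.3333) + (1.6667)·(1.6667) + (-2.3333)·(-2.3333) + (0.6667)·(0.6667) + (-2.3333)·(-2.3333)) / 5 = 29.3333/5 = 5.8667

S is symmetric (S[j,i] = S[i,j]). Assembling:

S = [[5.8667, 1.1333],
 [1.1333, 5.8667]]


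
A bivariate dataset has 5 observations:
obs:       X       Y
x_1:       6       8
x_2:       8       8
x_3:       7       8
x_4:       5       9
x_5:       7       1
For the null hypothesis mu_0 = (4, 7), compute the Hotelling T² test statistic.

Step 1 — sample mean vector:
  mean(X) = (6 + 8 + 7 + 5 + 7) / 5 = 33/5 = 6.6
  mean(Y) = (8 + 8 + 8 + 9 + 1) / 5 = 34/5 = 6.8
  x̄ = (6.6, 6.8),  deviation x̄ - mu_0 = (6.6, 6.8) - (4, 7) = (2.6, -0.2).

Step 2 — sample covariance matrix, S[i,j] = (1/(n-1)) · Σ_k (x_{k,i} - mean_i) · (x_{k,j} - mean_j), divisor n-1 = 4:
  S[X,X] = ((-0.6)·(-0.6) + (1.4)·(1.4) + (0.4)·(0.4) + (-1.6)·(-1.6) + (0.4)·(0.4)) / 4 = 5.2/4 = 1.3
  S[X,Y] = ((-0.6)·(1.2) + (1.4)·(1.2) + (0.4)·(1.2) + (-1.6)·(2.2) + (0.4)·(-5.8)) / 4 = -4.4/4 = -1.1
  S[Y,Y] = ((1.2)·(1.2) + (1.2)·(1.2) + (1.2)·(1.2) + (2.2)·(2.2) + (-5.8)·(-5.8)) / 4 = 42.8/4 = 10.7
  S = [[1.3, -1.1],
 [-1.1, 10.7]].

Step 3 — invert S. det(S) = 1.3·10.7 - (-1.1)² = 12.7.
  S^{-1} = (1/det) · [[d, -b], [-b, a]] = [[0.8425, 0.0866],
 [0.0866, 0.1024]].

Step 4 — quadratic form (x̄ - mu_0)^T · S^{-1} · (x̄ - mu_0):
  S^{-1} · (x̄ - mu_0) = (2.1732, 0.2047),
  (x̄ - mu_0)^T · [...] = (2.6)·(2.1732) + (-0.2)·(0.2047) = 5.6094.

Step 5 — scale by n: T² = 5 · 5.6094 = 28.0472.

T² ≈ 28.0472


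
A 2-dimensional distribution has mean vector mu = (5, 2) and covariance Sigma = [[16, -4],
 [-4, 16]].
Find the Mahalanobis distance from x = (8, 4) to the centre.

Step 1 — centre the observation: (x - mu) = (3, 2).

Step 2 — invert Sigma. det(Sigma) = 16·16 - (-4)² = 240.
  Sigma^{-1} = (1/det) · [[d, -b], [-b, a]] = [[0.0667, 0.0167],
 [0.0167, 0.0667]].

Step 3 — form the quadratic (x - mu)^T · Sigma^{-1} · (x - mu):
  Sigma^{-1} · (x - mu) = (0.2333, 0.1833).
  (x - mu)^T · [Sigma^{-1} · (x - mu)] = (3)·(0.2333) + (2)·(0.1833) = 1.0667.

Step 4 — take square root: d = √(1.0667) ≈ 1.0328.

d(x, mu) = √(1.0667) ≈ 1.0328


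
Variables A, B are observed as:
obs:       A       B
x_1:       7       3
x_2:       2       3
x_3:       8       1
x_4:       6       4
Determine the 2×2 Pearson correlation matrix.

Step 1 — column means:
  mean(A) = (7 + 2 + 8 + 6) / 4 = 23/4 = 5.75
  mean(B) = (3 + 3 + 1 + 4) / 4 = 11/4 = 2.75

Step 2 — sample variances and covariances s[i,j] = (1/(n-1)) · Σ_k (x_{k,i} - mean_i) · (x_{k,j} - mean_j), with n-1 = 3:
  s[A,A] = ((1.25)·(1.25) + (-3.75)·(-3.75) + (2.25)·(2.25) + (0.25)·(0.25)) / 3 = 20.75/3 = 6.9167
  s[A,B] = ((1.25)·(0.25) + (-3.75)·(0.25) + (2.25)·(-1.75) + (0.25)·(1.25)) / 3 = -4.25/3 = -1.4167
  s[B,B] = ((0.25)·(0.25) + (0.25)·(0.25) + (-1.75)·(-1.75) + (1.25)·(1.25)) / 3 = 4.75/3 = 1.5833
  Sample standard deviations s_i = √(s[i,i]):
  s(A) = √(6.9167) = 2.63
  s(B) = √(1.5833) = 1.2583

Step 3 — r_{ij} = s_{ij} / (s_i · s_j):
  r[A,A] = 1 (diagonal).
  r[A,B] = -1.4167 / (2.63 · 1.2583) = -1.4167 / 3.3093 = -0.4281
  r[B,B] = 1 (diagonal).

R is symmetric with unit diagonal. Assembling:

R = [[1, -0.4281],
 [-0.4281, 1]]


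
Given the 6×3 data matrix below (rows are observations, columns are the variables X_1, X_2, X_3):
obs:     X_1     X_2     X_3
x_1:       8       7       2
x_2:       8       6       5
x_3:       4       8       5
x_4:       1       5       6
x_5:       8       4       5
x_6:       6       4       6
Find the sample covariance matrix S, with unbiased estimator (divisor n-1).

Step 1 — column means:
  mean(X_1) = (8 + 8 + 4 + 1 + 8 + 6) / 6 = 35/6 = 5.8333
  mean(X_2) = (7 + 6 + 8 + 5 + 4 + 4) / 6 = 34/6 = 5.6667
  mean(X_3) = (2 + 5 + 5 + 6 + 5 + 6) / 6 = 29/6 = 4.8333

Step 2 — sample covariance S[i,j] = (1/(n-1)) · Σ_k (x_{k,i} - mean_i) · (x_{k,j} - mean_j), with n-1 = 5.
  S[X_1,X_1] = ((2.1667)·(2.1667) + (2.1667)·(2.1667) + (-1.8333)·(-1.8333) + (-4.8333)·(-4.8333) + (2.1667)·(2.1667) + (0.1667)·(0.1667)) / 5 = 40.8333/5 = 8.1667
  S[X_1,X_2] = ((2.1667)·(1.3333) + (2.1667)·(0.3333) + (-1.8333)·(2.3333) + (-4.8333)·(-0.6667) + (2.1667)·(-1.6667) + (0.1667)·(-1.6667)) / 5 = -1.3333/5 = -0.2667
  S[X_1,X_3] = ((2.1667)·(-2.8333) + (2.1667)·(0.1667) + (-1.8333)·(0.1667) + (-4.8333)·(1.1667) + (2.1667)·(0.1667) + (0.1667)·(1.1667)) / 5 = -11.1667/5 = -2.2333
  S[X_2,X_2] = ((1.3333)·(1.3333) + (0.3333)·(0.3333) + (2.3333)·(2.3333) + (-0.6667)·(-0.6667) + (-1.6667)·(-1.6667) + (-1.6667)·(-1.6667)) / 5 = 13.3333/5 = 2.6667
  S[X_2,X_3] = ((1.3333)·(-2.8333) + (0.3333)·(0.1667) + (2.3333)·(0.1667) + (-0.6667)·(1.1667) + (-1.6667)·(0.1667) + (-1.6667)·(1.1667)) / 5 = -6.3333/5 = -1.2667
  S[X_3,X_3] = ((-2.8333)·(-2.8333) + (0.1667)·(0.1667) + (0.1667)·(0.1667) + (1.1667)·(1.1667) + (0.1667)·(0.1667) + (1.1667)·(1.1667)) / 5 = 10.8333/5 = 2.1667

S is symmetric (S[j,i] = S[i,j]). Assembling:

S = [[8.1667, -0.2667, -2.2333],
 [-0.2667, 2.6667, -1.2667],
 [-2.2333, -1.2667, 2.1667]]


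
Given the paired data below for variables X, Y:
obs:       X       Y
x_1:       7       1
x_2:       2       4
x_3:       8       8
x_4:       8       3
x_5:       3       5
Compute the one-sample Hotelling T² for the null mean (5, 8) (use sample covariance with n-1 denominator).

Step 1 — sample mean vector:
  mean(X) = (7 + 2 + 8 + 8 + 3) / 5 = 28/5 = 5.6
  mean(Y) = (1 + 4 + 8 + 3 + 5) / 5 = 21/5 = 4.2
  x̄ = (5.6, 4.2),  deviation x̄ - mu_0 = (5.6, 4.2) - (5, 8) = (0.6, -3.8).

Step 2 — sample covariance matrix, S[i,j] = (1/(n-1)) · Σ_k (x_{k,i} - mean_i) · (x_{k,j} - mean_j), divisor n-1 = 4:
  S[X,X] = ((1.4)·(1.4) + (-3.6)·(-3.6) + (2.4)·(2.4) + (2.4)·(2.4) + (-2.6)·(-2.6)) / 4 = 33.2/4 = 8.3
  S[X,Y] = ((1.4)·(-3.2) + (-3.6)·(-0.2) + (2.4)·(3.8) + (2.4)·(-1.2) + (-2.6)·(0.8)) / 4 = 0.4/4 = 0.1
  S[Y,Y] = ((-3.2)·(-3.2) + (-0.2)·(-0.2) + (3.8)·(3.8) + (-1.2)·(-1.2) + (0.8)·(0.8)) / 4 = 26.8/4 = 6.7
  S = [[8.3, 0.1],
 [0.1, 6.7]].

Step 3 — invert S. det(S) = 8.3·6.7 - (0.1)² = 55.6.
  S^{-1} = (1/det) · [[d, -b], [-b, a]] = [[0.1205, -0.0018],
 [-0.0018, 0.1493]].

Step 4 — quadratic form (x̄ - mu_0)^T · S^{-1} · (x̄ - mu_0):
  S^{-1} · (x̄ - mu_0) = (0.0791, -0.5683),
  (x̄ - mu_0)^T · [...] = (0.6)·(0.0791) + (-3.8)·(-0.5683) = 2.2072.

Step 5 — scale by n: T² = 5 · 2.2072 = 11.036.

T² ≈ 11.036


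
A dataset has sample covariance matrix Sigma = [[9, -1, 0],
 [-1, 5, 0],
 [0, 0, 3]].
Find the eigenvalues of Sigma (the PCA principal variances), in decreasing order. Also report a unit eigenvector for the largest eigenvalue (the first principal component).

Step 1 — characteristic polynomial p(λ) = det(λI - Sigma) = λ³ - tr·λ² + c_1·λ - det, where tr = trace, c_1 = sum of the principal 2×2 minors, det = det(Sigma):
  tr = 9 + 5 + 3 = 17,
  c_1 = (9·5 - (-1)²) + (9·3 - (0)²) + (5·3 - (0)²) = 44 + 27 + 15 = 86,
  det = 9·(5·3 - (0)²) - (-1)·((-1)·3 - (0)·(0)) + (0)·((-1)·(0) - 5·(0)) = 9·(15) - (-1)·(-3) + (0)·(0) = 132.
  So p(λ) = λ³ - 17λ² + 86λ - 132.
Step 2 — look for an integer root (rational root theorem: any rational root is an integer divisor of 132). Testing λ = 3:
  p(3) = 27 - 153 + 258 - 132 = 0  ✓
  Dividing out (λ - 3): p(λ) = (λ - 3)(λ² - 14λ + 44).
Step 3 — remaining eigenvalues from the quadratic λ² - 14λ + 44 = 0:
  Δ = 14² - 4·44 = 196 - 176 = 20,  λ = (14 ± √20)/2 = (14 ± 4.4721)/2 ≈ 9.2361 or 4.7639.
  Sorted: λ_1 = 9.2361,  λ_2 = 4.7639,  λ_3 = 3  (check: sum = 17 = tr ✓).

Step 4 — unit eigenvector for λ_1 ≈ 9.2361: v spans the null space of (Sigma - λ_1 I), whose rows are
  r_1 = (-0.2361, -1, 0),  r_2 = (-1, -4.2361, 0),  r_3 = (0, 0, -6.2361).
  v is orthogonal to every row, so take v ∝ r_1 × r_3 = ((-1)·(-6.2361) - (0)·(0), (0)·(0) - (-0.2361)·(-6.2361), (-0.2361)·(0) - (-1)·(0)) ≈ (6.2361, -1.4721, 0).
  Let u = (6.2361, -1.4721, 0).
  ||u|| = √((6.2361)² + (-1.4721)² + (0)²) = √(41.0557) ≈ 6.4075,  v_1 = u/||u|| ≈ (0.9732, -0.2298, 0) (||v_1|| = 1).

λ_1 = 9.2361,  λ_2 = 4.7639,  λ_3 = 3;  v_1 ≈ (0.9732, -0.2298, 0)


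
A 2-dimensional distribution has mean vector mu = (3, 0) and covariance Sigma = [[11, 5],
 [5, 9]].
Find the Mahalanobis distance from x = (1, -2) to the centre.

Step 1 — centre the observation: (x - mu) = (-2, -2).

Step 2 — invert Sigma. det(Sigma) = 11·9 - (5)² = 74.
  Sigma^{-1} = (1/det) · [[d, -b], [-b, a]] = [[0.1216, -0.0676],
 [-0.0676, 0.1486]].

Step 3 — form the quadratic (x - mu)^T · Sigma^{-1} · (x - mu):
  Sigma^{-1} · (x - mu) = (-0.1081, -0.1622).
  (x - mu)^T · [Sigma^{-1} · (x - mu)] = (-2)·(-0.1081) + (-2)·(-0.1622) = 0.5405.

Step 4 — take square root: d = √(0.5405) ≈ 0.7352.

d(x, mu) = √(0.5405) ≈ 0.7352


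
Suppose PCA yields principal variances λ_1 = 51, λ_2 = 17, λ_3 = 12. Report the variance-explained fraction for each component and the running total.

Step 1 — total variance = trace(Sigma) = Σ λ_i = 51 + 17 + 12 = 80.

Step 2 — fraction explained by component i = λ_i / Σ λ:
  PC1: 51/80 = 0.6375
  PC2: 17/80 = 0.2125
  PC3: 12/80 = 0.15

Step 3 — cumulative fraction after k components = (λ_1 + ... + λ_k) / Σ λ:
  k = 1: 51/80 = 0.6375
  k = 2: (51 + 17)/80 = 68/80 = 0.85
  k = 3: (51 + 17 + 12)/80 = 80/80 = 1

Summary (fraction, with percent):

explained: PC1 0.6375 (63.75%), PC2 0.2125 (21.25%), PC3 0.15 (15%);  cumulative: 0.6375, 0.85, 1


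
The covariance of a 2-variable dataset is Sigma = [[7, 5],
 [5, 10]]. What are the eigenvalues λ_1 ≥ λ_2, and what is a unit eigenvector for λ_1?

Step 1 — characteristic polynomial of 2×2 Sigma:
  det(Sigma - λI) = λ² - trace · λ + det = 0.
  trace = 7 + 10 = 17, det = 7·10 - (5)² = 45.
Step 2 — discriminant:
  Δ = trace² - 4·det = 289 - 180 = 109.
Step 3 — eigenvalues:
  λ = (trace ± √Δ)/2 = (17 ± 10.4403)/2,
  λ_1 = 13.7202,  λ_2 = 3.2798.

Step 4 — unit eigenvector for λ_1: solve (Sigma - λ_1 I)v = 0. First row:
  (7 - 13.7202)·v_x + (5)·v_y = 0, i.e. (-6.7202)·v_x + (5)·v_y = 0,
  so v ∝ (b, λ_1 - a) = (5, 6.7202) = u.
  ||u|| = √((5)² + (6.7202)²) = √(70.1605) ≈ 8.3762,
  v_1 = u/||u|| ≈ (0.5969, 0.8023) (||v_1|| = 1).

λ_1 = 13.7202,  λ_2 = 3.2798;  v_1 ≈ (0.5969, 0.8023)


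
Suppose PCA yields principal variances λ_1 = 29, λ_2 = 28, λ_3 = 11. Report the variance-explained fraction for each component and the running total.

Step 1 — total variance = trace(Sigma) = Σ λ_i = 29 + 28 + 11 = 68.

Step 2 — fraction explained by component i = λ_i / Σ λ:
  PC1: 29/68 = 0.4265
  PC2: 28/68 = 0.4118
  PC3: 11/68 = 0.1618

Step 3 — cumulative fraction after k components = (λ_1 + ... + λ_k) / Σ λ:
  k = 1: 29/68 = 0.4265
  k = 2: (29 + 28)/68 = 57/68 = 0.8382
  k = 3: (29 + 28 + 11)/68 = 68/68 = 1

Summary (fraction, with percent):

explained: PC1 0.4265 (42.65%), PC2 0.4118 (41.18%), PC3 0.1618 (16.18%);  cumulative: 0.4265, 0.8382, 1


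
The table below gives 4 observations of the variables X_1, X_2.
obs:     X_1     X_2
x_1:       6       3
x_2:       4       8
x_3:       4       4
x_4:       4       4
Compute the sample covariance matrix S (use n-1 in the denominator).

Step 1 — column means:
  mean(X_1) = (6 + 4 + 4 + 4) / 4 = 18/4 = 4.5
  mean(X_2) = (3 + 8 + 4 + 4) / 4 = 19/4 = 4.75

Step 2 — sample covariance S[i,j] = (1/(n-1)) · Σ_k (x_{k,i} - mean_i) · (x_{k,j} - mean_j), with n-1 = 3.
  S[X_1,X_1] = ((1.5)·(1.5) + (-0.5)·(-0.5) + (-0.5)·(-0.5) + (-0.5)·(-0.5)) / 3 = 3/3 = 1
  S[X_1,X_2] = ((1.5)·(-1.75) + (-0.5)·(3.25) + (-0.5)·(-0.75) + (-0.5)·(-0.75)) / 3 = -3.5/3 = -1.1667
  S[X_2,X_2] = ((-1.75)·(-1.75) + (3.25)·(3.25) + (-0.75)·(-0.75) + (-0.75)·(-0.75)) / 3 = 14.75/3 = 4.9167

S is symmetric (S[j,i] = S[i,j]). Assembling:

S = [[1, -1.1667],
 [-1.1667, 4.9167]]


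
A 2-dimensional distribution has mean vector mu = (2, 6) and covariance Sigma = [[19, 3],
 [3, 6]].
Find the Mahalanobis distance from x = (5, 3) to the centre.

Step 1 — centre the observation: (x - mu) = (3, -3).

Step 2 — invert Sigma. det(Sigma) = 19·6 - (3)² = 105.
  Sigma^{-1} = (1/det) · [[d, -b], [-b, a]] = [[0.0571, -0.0286],
 [-0.0286, 0.181]].

Step 3 — form the quadratic (x - mu)^T · Sigma^{-1} · (x - mu):
  Sigma^{-1} · (x - mu) = (0.2571, -0.6286).
  (x - mu)^T · [Sigma^{-1} · (x - mu)] = (3)·(0.2571) + (-3)·(-0.6286) = 2.6571.

Step 4 — take square root: d = √(2.6571) ≈ 1.6301.

d(x, mu) = √(2.6571) ≈ 1.6301


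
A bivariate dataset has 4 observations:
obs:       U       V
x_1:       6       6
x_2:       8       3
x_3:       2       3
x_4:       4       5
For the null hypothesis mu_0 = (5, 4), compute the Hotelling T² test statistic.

Step 1 — sample mean vector:
  mean(U) = (6 + 8 + 2 + 4) / 4 = 20/4 = 5
  mean(V) = (6 + 3 + 3 + 5) / 4 = 17/4 = 4.25
  x̄ = (5, 4.25),  deviation x̄ - mu_0 = (5, 4.25) - (5, 4) = (0, 0.25).

Step 2 — sample covariance matrix, S[i,j] = (1/(n-1)) · Σ_k (x_{k,i} - mean_i) · (x_{k,j} - mean_j), divisor n-1 = 3:
  S[U,U] = ((1)·(1) + (3)·(3) + (-3)·(-3) + (-1)·(-1)) / 3 = 20/3 = 6.6667
  S[U,V] = ((1)·(1.75) + (3)·(-1.25) + (-3)·(-1.25) + (-1)·(0.75)) / 3 = 1/3 = 0.3333
  S[V,V] = ((1.75)·(1.75) + (-1.25)·(-1.25) + (-1.25)·(-1.25) + (0.75)·(0.75)) / 3 = 6.75/3 = 2.25
  S = [[6.6667, 0.3333],
 [0.3333, 2.25]].

Step 3 — invert S. det(S) = 6.6667·2.25 - (0.3333)² = 14.8889.
  S^{-1} = (1/det) · [[d, -b], [-b, a]] = [[0.1511, -0.0224],
 [-0.0224, 0.4478]].

Step 4 — quadratic form (x̄ - mu_0)^T · S^{-1} · (x̄ - mu_0):
  S^{-1} · (x̄ - mu_0) = (-0.0056, 0.1119),
  (x̄ - mu_0)^T · [...] = (0)·(-0.0056) + (0.25)·(0.1119) = 0.028.

Step 5 — scale by n: T² = 4 · 0.028 = 0.1119.

T² ≈ 0.1119


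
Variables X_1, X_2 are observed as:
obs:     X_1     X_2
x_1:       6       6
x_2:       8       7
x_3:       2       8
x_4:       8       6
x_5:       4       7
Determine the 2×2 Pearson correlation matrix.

Step 1 — column means:
  mean(X_1) = (6 + 8 + 2 + 8 + 4) / 5 = 28/5 = 5.6
  mean(X_2) = (6 + 7 + 8 + 6 + 7) / 5 = 34/5 = 6.8

Step 2 — sample variances and covariances s[i,j] = (1/(n-1)) · Σ_k (x_{k,i} - mean_i) · (x_{k,j} - mean_j), with n-1 = 4:
  s[X_1,X_1] = ((0.4)·(0.4) + (2.4)·(2.4) + (-3.6)·(-3.6) + (2.4)·(2.4) + (-1.6)·(-1.6)) / 4 = 27.2/4 = 6.8
  s[X_1,X_2] = ((0.4)·(-0.8) + (2.4)·(0.2) + (-3.6)·(1.2) + (2.4)·(-0.8) + (-1.6)·(0.2)) / 4 = -6.4/4 = -1.6
  s[X_2,X_2] = ((-0.8)·(-0.8) + (0.2)·(0.2) + (1.2)·(1.2) + (-0.8)·(-0.8) + (0.2)·(0.2)) / 4 = 2.8/4 = 0.7
  Sample standard deviations s_i = √(s[i,i]):
  s(X_1) = √(6.8) = 2.6077
  s(X_2) = √(0.7) = 0.8367

Step 3 — r_{ij} = s_{ij} / (s_i · s_j):
  r[X_1,X_1] = 1 (diagonal).
  r[X_1,X_2] = -1.6 / (2.6077 · 0.8367) = -1.6 / 2.1817 = -0.7334
  r[X_2,X_2] = 1 (diagonal).

R is symmetric with unit diagonal. Assembling:

R = [[1, -0.7334],
 [-0.7334, 1]]


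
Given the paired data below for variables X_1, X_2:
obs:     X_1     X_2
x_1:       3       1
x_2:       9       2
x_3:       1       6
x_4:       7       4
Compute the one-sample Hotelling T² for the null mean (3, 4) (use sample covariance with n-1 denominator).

Step 1 — sample mean vector:
  mean(X_1) = (3 + 9 + 1 + 7) / 4 = 20/4 = 5
  mean(X_2) = (1 + 2 + 6 + 4) / 4 = 13/4 = 3.25
  x̄ = (5, 3.25),  deviation x̄ - mu_0 = (5, 3.25) - (3, 4) = (2, -0.75).

Step 2 — sample covariance matrix, S[i,j] = (1/(n-1)) · Σ_k (x_{k,i} - mean_i) · (x_{k,j} - mean_j), divisor n-1 = 3:
  S[X_1,X_1] = ((-2)·(-2) + (4)·(4) + (-4)·(-4) + (2)·(2)) / 3 = 40/3 = 13.3333
  S[X_1,X_2] = ((-2)·(-2.25) + (4)·(-1.25) + (-4)·(2.75) + (2)·(0.75)) / 3 = -10/3 = -3.3333
  S[X_2,X_2] = ((-2.25)·(-2.25) + (-1.25)·(-1.25) + (2.75)·(2.75) + (0.75)·(0.75)) / 3 = 14.75/3 = 4.9167
  S = [[13.3333, -3.3333],
 [-3.3333, 4.9167]].

Step 3 — invert S. det(S) = 13.3333·4.9167 - (-3.3333)² = 54.4444.
  S^{-1} = (1/det) · [[d, -b], [-b, a]] = [[0.0903, 0.0612],
 [0.0612, 0.2449]].

Step 4 — quadratic form (x̄ - mu_0)^T · S^{-1} · (x̄ - mu_0):
  S^{-1} · (x̄ - mu_0) = (0.1347, -0.0612),
  (x̄ - mu_0)^T · [...] = (2)·(0.1347) + (-0.75)·(-0.0612) = 0.3153.

Step 5 — scale by n: T² = 4 · 0.3153 = 1.2612.

T² ≈ 1.2612


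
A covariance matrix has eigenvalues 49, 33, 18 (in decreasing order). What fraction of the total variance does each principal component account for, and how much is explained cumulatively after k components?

Step 1 — total variance = trace(Sigma) = Σ λ_i = 49 + 33 + 18 = 100.

Step 2 — fraction explained by component i = λ_i / Σ λ:
  PC1: 49/100 = 0.49
  PC2: 33/100 = 0.33
  PC3: 18/100 = 0.18

Step 3 — cumulative fraction after k components = (λ_1 + ... + λ_k) / Σ λ:
  k = 1: 49/100 = 0.49
  k = 2: (49 + 33)/100 = 82/100 = 0.82
  k = 3: (49 + 33 + 18)/100 = 100/100 = 1

Summary (fraction, with percent):

explained: PC1 0.49 (49%), PC2 0.33 (33%), PC3 0.18 (18%);  cumulative: 0.49, 0.82, 1


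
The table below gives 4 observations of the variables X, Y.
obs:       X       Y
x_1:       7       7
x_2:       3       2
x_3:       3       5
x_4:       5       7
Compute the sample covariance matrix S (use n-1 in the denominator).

Step 1 — column means:
  mean(X) = (7 + 3 + 3 + 5) / 4 = 18/4 = 4.5
  mean(Y) = (7 + 2 + 5 + 7) / 4 = 21/4 = 5.25

Step 2 — sample covariance S[i,j] = (1/(n-1)) · Σ_k (x_{k,i} - mean_i) · (x_{k,j} - mean_j), with n-1 = 3.
  S[X,X] = ((2.5)·(2.5) + (-1.5)·(-1.5) + (-1.5)·(-1.5) + (0.5)·(0.5)) / 3 = 11/3 = 3.6667
  S[X,Y] = ((2.5)·(1.75) + (-1.5)·(-3.25) + (-1.5)·(-0.25) + (0.5)·(1.75)) / 3 = 10.5/3 = 3.5
  S[Y,Y] = ((1.75)·(1.75) + (-3.25)·(-3.25) + (-0.25)·(-0.25) + (1.75)·(1.75)) / 3 = 16.75/3 = 5.5833

S is symmetric (S[j,i] = S[i,j]). Assembling:

S = [[3.6667, 3.5],
 [3.5, 5.5833]]


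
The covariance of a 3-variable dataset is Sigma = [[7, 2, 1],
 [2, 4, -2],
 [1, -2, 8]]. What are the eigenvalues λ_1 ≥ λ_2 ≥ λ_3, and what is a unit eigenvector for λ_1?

Step 1 — characteristic polynomial p(λ) = det(λI - Sigma) = λ³ - tr·λ² + c_1·λ - det, where tr = trace, c_1 = sum of the principal 2×2 minors, det = det(Sigma):
  tr = 7 + 4 + 8 = 19,
  c_1 = (7·4 - (2)²) + (7·8 - (1)²) + (4·8 - (-2)²) = 24 + 55 + 28 = 107,
  det = 7·(4·8 - (-2)²) - (2)·((2)·8 - (-2)·(1)) + (1)·((2)·(-2) - 4·(1)) = 7·(28) - (2)·(18) + (1)·(-8) = 152.
  So p(λ) = λ³ - 19λ² + 107λ - 152.
Step 2 — look for an integer root (rational root theorem: any rational root is an integer divisor of 152). Testing λ = 8:
  p(8) = 512 - 1216 + 856 - 152 = 0  ✓
  Dividing out (λ - 8): p(λ) = (λ - 8)(λ² - 11λ + 19).
Step 3 — remaining eigenvalues from the quadratic λ² - 11λ + 19 = 0:
  Δ = 11² - 4·19 = 121 - 76 = 45,  λ = (11 ± √45)/2 = (11 ± 6.7082)/2 ≈ 8.8541 or 2.1459.
  Sorted: λ_1 = 8.8541,  λ_2 = 8,  λ_3 = 2.1459  (check: sum = 19 = tr ✓).

Step 4 — unit eigenvector for λ_1 ≈ 8.8541: v spans the null space of (Sigma - λ_1 I), whose rows are
  r_1 = (-1.8541, 2, 1),  r_2 = (2, -4.8541, -2),  r_3 = (1, -2, -0.8541).
  v is orthogonal to every row, so take v ∝ r_1 × r_2 = ((2)·(-2) - (1)·(-4.8541), (1)·(2) - (-1.8541)·(-2), (-1.8541)·(-4.8541) - (2)·(2)) ≈ (0.8541, -1.7082, 5).
  Let u = (0.8541, -1.7082, 5).
  ||u|| = √((0.8541)² + (-1.7082)² + (5)²) = √(28.6475) ≈ 5.3523,  v_1 = u/||u|| ≈ (0.1596, -0.3192, 0.9342) (||v_1|| = 1).

λ_1 = 8.8541,  λ_2 = 8,  λ_3 = 2.1459;  v_1 ≈ (0.1596, -0.3192, 0.9342)
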